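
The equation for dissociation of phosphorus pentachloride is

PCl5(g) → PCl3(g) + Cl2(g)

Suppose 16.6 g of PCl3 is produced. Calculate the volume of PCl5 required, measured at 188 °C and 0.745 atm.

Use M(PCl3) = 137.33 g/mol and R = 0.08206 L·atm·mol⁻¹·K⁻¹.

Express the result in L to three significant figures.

n(PCl3) = 16.60 / 137.33 = 0.1209 mol
n(PCl5) = (1/1) × 0.1209 = 0.1209 mol
V = nRT/P = 0.1209 × 0.08206 × 461.15 / 0.745 = 6.141 L

6.14 L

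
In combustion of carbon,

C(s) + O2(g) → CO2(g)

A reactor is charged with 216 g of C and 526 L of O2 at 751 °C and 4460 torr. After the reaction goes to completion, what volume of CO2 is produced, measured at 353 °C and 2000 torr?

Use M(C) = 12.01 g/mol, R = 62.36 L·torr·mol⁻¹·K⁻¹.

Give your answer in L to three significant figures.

351 L

n(C) = 216 / 12.01 = 17.99 mol
n(O2) = PV/RT = (4460 × 526) / (62.36 × 1024.15) = 36.73 mol
For 17.99 mol C, stoichiometry requires (1/1) × 17.99 = 17.99 mol O2; 36.73 mol is available, so C is limiting.
n(CO2) = (1/1) × 17.99 = 17.99 mol
V(CO2) = nRT/P = 17.99 × 62.36 × 626.15 / 2000 = 351.2 L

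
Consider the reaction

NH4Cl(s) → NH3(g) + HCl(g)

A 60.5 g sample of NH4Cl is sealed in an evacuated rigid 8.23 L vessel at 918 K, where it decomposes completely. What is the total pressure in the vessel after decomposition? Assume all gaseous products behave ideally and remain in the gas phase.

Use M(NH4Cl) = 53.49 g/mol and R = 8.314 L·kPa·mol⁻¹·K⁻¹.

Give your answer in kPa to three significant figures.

2100 kPa

n(NH4Cl) = 60.5 / 53.49 = 1.131 mol
n(gas produced) = (2/1) × 1.131 = 2.262 mol
P = nRT/V = 2.262 × 8.314 × 918 / 8.23 = 2098 kPa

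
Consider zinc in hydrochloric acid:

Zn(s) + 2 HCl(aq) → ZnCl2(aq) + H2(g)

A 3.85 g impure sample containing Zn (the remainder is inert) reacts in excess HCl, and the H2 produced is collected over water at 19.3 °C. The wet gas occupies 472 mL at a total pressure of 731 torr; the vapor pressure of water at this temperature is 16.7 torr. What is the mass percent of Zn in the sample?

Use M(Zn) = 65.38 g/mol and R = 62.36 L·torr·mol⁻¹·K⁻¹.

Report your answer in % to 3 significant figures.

31.4 %

P(H2) = 731 − 16.7 = 714.3 torr
n(H2) = PV/RT = (714.3 × 0.4720) / (62.36 × 292.45) = 0.01849 mol
n(Zn) = (1/1) × 0.01849 = 0.01849 mol
m(Zn) = 0.01849 × 65.38 = 1.209 g
%Zn = 1.209 / 3.85 × 100 = 31.40%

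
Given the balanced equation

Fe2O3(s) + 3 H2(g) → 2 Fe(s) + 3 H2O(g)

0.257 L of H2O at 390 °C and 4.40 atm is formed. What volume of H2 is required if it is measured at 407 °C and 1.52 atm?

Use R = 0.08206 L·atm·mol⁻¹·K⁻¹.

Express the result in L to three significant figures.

n(H2O) = PV/RT = (4.40 × 0.257) / (0.08206 × 663.15) = 0.02078 mol
n(H2) = (3/3) × 0.02078 = 0.02078 mol
V = nRT/P = 0.02078 × 0.08206 × 680.15 / 1.52 = 0.7630 L

0.763 L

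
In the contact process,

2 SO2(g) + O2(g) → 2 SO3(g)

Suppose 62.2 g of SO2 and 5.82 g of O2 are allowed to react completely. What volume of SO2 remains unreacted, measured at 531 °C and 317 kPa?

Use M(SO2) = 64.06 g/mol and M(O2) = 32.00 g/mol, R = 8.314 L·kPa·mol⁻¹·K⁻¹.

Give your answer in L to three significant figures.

n(SO2) = 62.2 / 64.06 = 0.9710 mol
n(O2) = 5.82 / 32.00 = 0.1819 mol
For 0.9710 mol SO2, stoichiometry requires (1/2) × 0.9710 = 0.4855 mol O2; 0.1819 mol is available, so O2 is limiting.
n(SO2) consumed = (2/1) × 0.1819 = 0.3638 mol; remaining = 0.9710 − 0.3638 = 0.6072 mol
V(SO2) = nRT/P = 0.6072 × 8.314 × 804.15 / 317 = 12.81 L

12.8 L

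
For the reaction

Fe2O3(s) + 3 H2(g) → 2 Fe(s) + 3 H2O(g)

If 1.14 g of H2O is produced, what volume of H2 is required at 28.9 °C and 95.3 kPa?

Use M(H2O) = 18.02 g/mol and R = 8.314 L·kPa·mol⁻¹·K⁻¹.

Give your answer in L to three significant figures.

n(H2O) = 1.140 / 18.02 = 0.06326 mol
n(H2) = (3/3) × 0.06326 = 0.06326 mol
V = nRT/P = 0.06326 × 8.314 × 302.05 / 95.3 = 1.667 L

1.67 L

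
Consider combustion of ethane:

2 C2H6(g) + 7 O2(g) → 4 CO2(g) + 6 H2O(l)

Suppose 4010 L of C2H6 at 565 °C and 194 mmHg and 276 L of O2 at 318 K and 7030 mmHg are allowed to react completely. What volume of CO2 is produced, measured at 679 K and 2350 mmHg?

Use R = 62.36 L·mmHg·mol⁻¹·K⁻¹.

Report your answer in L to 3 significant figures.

536 L

n(C2H6) = PV/RT = (194 × 4010) / (62.36 × 838.15) = 14.88 mol
n(O2) = PV/RT = (7030 × 276) / (62.36 × 318) = 97.84 mol
For 14.88 mol C2H6, stoichiometry requires (7/2) × 14.88 = 52.08 mol O2; 97.84 mol is available, so C2H6 is limiting.
n(CO2) = (4/2) × 14.88 = 29.76 mol
V(CO2) = nRT/P = 29.76 × 62.36 × 679 / 2350 = 536.2 L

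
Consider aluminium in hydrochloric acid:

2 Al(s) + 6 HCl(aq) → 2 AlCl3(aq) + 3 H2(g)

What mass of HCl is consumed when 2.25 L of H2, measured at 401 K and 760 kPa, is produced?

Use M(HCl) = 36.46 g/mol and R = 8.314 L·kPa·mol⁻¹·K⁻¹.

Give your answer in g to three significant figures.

37.4 g

n(H2) = PV/RT = (760 × 2.25) / (8.314 × 401) = 0.5129 mol
n(HCl) = (6/3) × 0.5129 = 1.026 mol
m(HCl) = 1.026 × 36.46 = 37.41 g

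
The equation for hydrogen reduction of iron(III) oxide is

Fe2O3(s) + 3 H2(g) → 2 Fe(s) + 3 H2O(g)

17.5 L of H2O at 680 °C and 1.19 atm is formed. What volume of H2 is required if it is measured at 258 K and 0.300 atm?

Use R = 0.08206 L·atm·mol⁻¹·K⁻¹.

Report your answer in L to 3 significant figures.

n(H2O) = PV/RT = (1.19 × 17.5) / (0.08206 × 953.15) = 0.2663 mol
n(H2) = (3/3) × 0.2663 = 0.2663 mol
V = nRT/P = 0.2663 × 0.08206 × 258 / 0.300 = 18.79 L

18.8 L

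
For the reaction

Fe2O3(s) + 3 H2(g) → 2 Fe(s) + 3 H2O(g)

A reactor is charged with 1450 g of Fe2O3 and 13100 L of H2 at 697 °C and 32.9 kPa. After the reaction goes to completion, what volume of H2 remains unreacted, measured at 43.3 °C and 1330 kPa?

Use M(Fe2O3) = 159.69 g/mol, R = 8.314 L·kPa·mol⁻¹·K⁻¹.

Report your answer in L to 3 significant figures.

n(Fe2O3) = 1450 / 159.69 = 9.080 mol
n(H2) = PV/RT = (32.9 × 13100) / (8.314 × 970.15) = 53.43 mol
For 9.080 mol Fe2O3, stoichiometry requires (3/1) × 9.080 = 27.24 mol H2; 53.43 mol is available, so Fe2O3 is limiting.
n(H2) consumed = (3/1) × 9.080 = 27.24 mol; remaining = 53.43 − 27.24 = 26.19 mol
V(H2) = nRT/P = 26.19 × 8.314 × 316.45 / 1330 = 51.81 L

51.8 L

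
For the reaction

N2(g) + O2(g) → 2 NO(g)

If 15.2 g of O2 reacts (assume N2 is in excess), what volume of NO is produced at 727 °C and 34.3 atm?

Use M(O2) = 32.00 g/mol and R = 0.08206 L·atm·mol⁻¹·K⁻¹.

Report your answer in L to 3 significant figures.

2.27 L

n(O2) = 15.20 / 32.00 = 0.4750 mol
n(NO) = (2/1) × 0.4750 = 0.9500 mol
V = nRT/P = 0.9500 × 0.08206 × 1000.15 / 34.3 = 2.273 L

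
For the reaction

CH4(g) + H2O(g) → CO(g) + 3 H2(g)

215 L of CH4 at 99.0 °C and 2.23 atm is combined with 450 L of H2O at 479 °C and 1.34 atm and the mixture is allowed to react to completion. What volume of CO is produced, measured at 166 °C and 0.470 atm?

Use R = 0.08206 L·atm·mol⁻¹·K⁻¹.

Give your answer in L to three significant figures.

749 L

n(CH4) = PV/RT = (2.23 × 215) / (0.08206 × 372.15) = 15.70 mol
n(H2O) = PV/RT = (1.34 × 450) / (0.08206 × 752.15) = 9.770 mol
For 15.70 mol CH4, stoichiometry requires (1/1) × 15.70 = 15.70 mol H2O; 9.770 mol is available, so H2O is limiting.
n(CO) = (1/1) × 9.770 = 9.770 mol
V(CO) = nRT/P = 9.770 × 0.08206 × 439.15 / 0.470 = 749.1 L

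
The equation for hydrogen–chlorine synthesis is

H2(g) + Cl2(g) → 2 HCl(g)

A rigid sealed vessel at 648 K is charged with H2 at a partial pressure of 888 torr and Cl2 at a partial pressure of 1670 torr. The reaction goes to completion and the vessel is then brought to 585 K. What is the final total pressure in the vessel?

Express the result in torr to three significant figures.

With V and T fixed, P_i ∝ n_i, so the mole ratios apply directly to partial pressures at 648 K.
P(Cl2) required for 888 torr of H2 = (1/1) × 888 = 888.0 torr; available 1670 torr, so H2 is limiting.
P(Cl2) remaining = 1670 − (1/1) × 888 = 782.0 torr
P(gaseous products) = (2)/1 × 888 = 1776 torr
P_total at 648 K = 782.0 + 1776 = 2558 torr
Scaling to 585 K: P = 2558 × 585/648 = 2309 torr

2310 torr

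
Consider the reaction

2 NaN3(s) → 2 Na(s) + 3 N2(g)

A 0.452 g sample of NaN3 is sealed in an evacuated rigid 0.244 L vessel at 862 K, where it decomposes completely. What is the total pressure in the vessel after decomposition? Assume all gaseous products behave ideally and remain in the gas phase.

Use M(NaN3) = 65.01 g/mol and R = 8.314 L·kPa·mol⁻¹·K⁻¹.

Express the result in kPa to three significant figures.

n(NaN3) = 0.452 / 65.01 = 0.006953 mol
n(gas produced) = (3/2) × 0.006953 = 0.01043 mol
P = nRT/V = 0.01043 × 8.314 × 862 / 0.244 = 306.3 kPa

306 kPa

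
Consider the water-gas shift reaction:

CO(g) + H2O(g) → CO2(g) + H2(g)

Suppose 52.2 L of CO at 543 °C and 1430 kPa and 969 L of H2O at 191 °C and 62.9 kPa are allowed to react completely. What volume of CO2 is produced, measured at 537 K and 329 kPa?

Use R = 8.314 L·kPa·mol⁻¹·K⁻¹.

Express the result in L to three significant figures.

n(CO) = PV/RT = (1430 × 52.2) / (8.314 × 816.15) = 11.00 mol
n(H2O) = PV/RT = (62.9 × 969) / (8.314 × 464.15) = 15.79 mol
For 11.00 mol CO, stoichiometry requires (1/1) × 11.00 = 11.00 mol H2O; 15.79 mol is available, so CO is limiting.
n(CO2) = (1/1) × 11.00 = 11.00 mol
V(CO2) = nRT/P = 11.00 × 8.314 × 537 / 329 = 149.3 L

149 L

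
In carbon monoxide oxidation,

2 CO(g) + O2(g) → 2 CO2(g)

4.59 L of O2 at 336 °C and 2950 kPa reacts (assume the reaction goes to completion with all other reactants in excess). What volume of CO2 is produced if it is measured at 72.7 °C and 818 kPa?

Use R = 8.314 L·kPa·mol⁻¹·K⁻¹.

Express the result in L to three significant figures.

18.8 L

n(O2) = PV/RT = (2950 × 4.59) / (8.314 × 609.15) = 2.674 mol
n(CO2) = (2/1) × 2.674 = 5.348 mol
V = nRT/P = 5.348 × 8.314 × 345.85 / 818 = 18.80 L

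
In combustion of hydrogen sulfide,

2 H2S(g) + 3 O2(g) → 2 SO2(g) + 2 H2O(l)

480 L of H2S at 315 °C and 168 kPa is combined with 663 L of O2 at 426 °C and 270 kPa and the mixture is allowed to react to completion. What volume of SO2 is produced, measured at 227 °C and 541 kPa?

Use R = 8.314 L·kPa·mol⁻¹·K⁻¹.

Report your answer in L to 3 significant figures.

n(H2S) = PV/RT = (168 × 480) / (8.314 × 588.15) = 16.49 mol
n(O2) = PV/RT = (270 × 663) / (8.314 × 699.15) = 30.80 mol
For 16.49 mol H2S, stoichiometry requires (3/2) × 16.49 = 24.73 mol O2; 30.80 mol is available, so H2S is limiting.
n(SO2) = (2/2) × 16.49 = 16.49 mol
V(SO2) = nRT/P = 16.49 × 8.314 × 500.15 / 541 = 126.7 L

127 L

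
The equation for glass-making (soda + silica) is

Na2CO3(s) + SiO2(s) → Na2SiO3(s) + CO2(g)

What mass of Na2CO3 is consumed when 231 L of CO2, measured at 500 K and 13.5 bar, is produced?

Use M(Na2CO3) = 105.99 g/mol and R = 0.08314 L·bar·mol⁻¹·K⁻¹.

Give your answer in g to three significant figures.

n(CO2) = PV/RT = (13.5 × 231) / (0.08314 × 500) = 75.02 mol
n(Na2CO3) = (1/1) × 75.02 = 75.02 mol
m(Na2CO3) = 75.02 × 105.99 = 7951 g

7950 g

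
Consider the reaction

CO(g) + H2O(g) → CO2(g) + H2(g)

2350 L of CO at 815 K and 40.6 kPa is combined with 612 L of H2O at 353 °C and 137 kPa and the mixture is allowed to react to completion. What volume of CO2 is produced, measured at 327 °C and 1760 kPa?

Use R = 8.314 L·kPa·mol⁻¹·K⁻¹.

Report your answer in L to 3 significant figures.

39.9 L

n(CO) = PV/RT = (40.6 × 2350) / (8.314 × 815) = 14.08 mol
n(H2O) = PV/RT = (137 × 612) / (8.314 × 626.15) = 16.11 mol
For 14.08 mol CO, stoichiometry requires (1/1) × 14.08 = 14.08 mol H2O; 16.11 mol is available, so CO is limiting.
n(CO2) = (1/1) × 14.08 = 14.08 mol
V(CO2) = nRT/P = 14.08 × 8.314 × 600.15 / 1760 = 39.92 L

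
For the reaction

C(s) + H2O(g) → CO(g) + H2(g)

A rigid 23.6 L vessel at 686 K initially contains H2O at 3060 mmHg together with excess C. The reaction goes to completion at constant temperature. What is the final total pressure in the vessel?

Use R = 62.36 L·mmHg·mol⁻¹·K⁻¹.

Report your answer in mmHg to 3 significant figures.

Rigid vessel, constant T ⇒ P scales with total gas moles (1 → 2).
P_final = (2/1) × 3060 = 6120 mmHg

6120 mmHg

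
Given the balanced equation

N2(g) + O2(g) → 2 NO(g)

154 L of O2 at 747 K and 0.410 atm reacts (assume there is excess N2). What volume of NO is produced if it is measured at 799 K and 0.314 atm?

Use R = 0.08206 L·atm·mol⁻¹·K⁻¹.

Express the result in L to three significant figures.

n(O2) = PV/RT = (0.410 × 154) / (0.08206 × 747) = 1.030 mol
n(NO) = (2/1) × 1.030 = 2.060 mol
V = nRT/P = 2.060 × 0.08206 × 799 / 0.314 = 430.1 L

430 L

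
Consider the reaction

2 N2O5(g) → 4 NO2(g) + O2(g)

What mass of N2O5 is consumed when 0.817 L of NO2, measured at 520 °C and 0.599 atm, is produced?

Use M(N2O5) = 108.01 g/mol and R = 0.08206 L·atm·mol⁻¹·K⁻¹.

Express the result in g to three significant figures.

0.406 g

n(NO2) = PV/RT = (0.599 × 0.817) / (0.08206 × 793.15) = 0.007519 mol
n(N2O5) = (2/4) × 0.007519 = 0.003759 mol
m(N2O5) = 0.003759 × 108.01 = 0.4060 g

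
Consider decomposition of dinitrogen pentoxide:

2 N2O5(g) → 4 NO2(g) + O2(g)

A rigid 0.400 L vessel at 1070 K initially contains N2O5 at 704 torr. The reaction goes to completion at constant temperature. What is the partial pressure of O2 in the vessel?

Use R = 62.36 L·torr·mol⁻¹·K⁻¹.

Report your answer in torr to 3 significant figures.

n(N2O5)₀ = PV/RT = (704 × 0.400) / (62.36 × 1070) = 0.004220 mol
n(O2) = (1/2) × 0.004220 = 0.002110 mol
P(O2) = nRT/V = 0.002110 × 62.36 × 1070 / 0.400 = 352.0 torr

352 torr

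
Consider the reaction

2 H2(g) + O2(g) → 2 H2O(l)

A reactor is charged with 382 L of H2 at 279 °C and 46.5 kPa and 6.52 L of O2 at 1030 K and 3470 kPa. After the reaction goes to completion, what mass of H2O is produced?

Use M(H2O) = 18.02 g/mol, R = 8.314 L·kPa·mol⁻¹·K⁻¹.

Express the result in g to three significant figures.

n(H2) = PV/RT = (46.5 × 382) / (8.314 × 552.15) = 3.869 mol
n(O2) = PV/RT = (3470 × 6.52) / (8.314 × 1030) = 2.642 mol
For 3.869 mol H2, stoichiometry requires (1/2) × 3.869 = 1.935 mol O2; 2.642 mol is available, so H2 is limiting.
n(H2O) = (2/2) × 3.869 = 3.869 mol
m(H2O) = 3.869 × 18.02 = 69.72 g

69.7 g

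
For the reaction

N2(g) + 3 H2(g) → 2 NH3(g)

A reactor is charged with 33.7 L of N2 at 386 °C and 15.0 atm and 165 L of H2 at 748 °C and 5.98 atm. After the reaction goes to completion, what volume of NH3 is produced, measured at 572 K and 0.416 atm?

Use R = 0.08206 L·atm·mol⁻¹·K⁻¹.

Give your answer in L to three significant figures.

886 L

n(N2) = PV/RT = (15.0 × 33.7) / (0.08206 × 659.15) = 9.346 mol
n(H2) = PV/RT = (5.98 × 165) / (0.08206 × 1021.15) = 11.78 mol
For 9.346 mol N2, stoichiometry requires (3/1) × 9.346 = 28.04 mol H2; 11.78 mol is available, so H2 is limiting.
n(NH3) = (2/3) × 11.78 = 7.853 mol
V(NH3) = nRT/P = 7.853 × 0.08206 × 572 / 0.416 = 886.1 L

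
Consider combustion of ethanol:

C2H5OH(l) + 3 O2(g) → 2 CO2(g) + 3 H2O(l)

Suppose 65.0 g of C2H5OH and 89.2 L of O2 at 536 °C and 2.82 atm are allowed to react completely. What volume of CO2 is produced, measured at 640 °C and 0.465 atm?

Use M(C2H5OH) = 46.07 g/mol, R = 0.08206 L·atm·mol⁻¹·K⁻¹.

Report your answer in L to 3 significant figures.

407 L

n(C2H5OH) = 65.0 / 46.07 = 1.411 mol
n(O2) = PV/RT = (2.82 × 89.2) / (0.08206 × 809.15) = 3.788 mol
For 1.411 mol C2H5OH, stoichiometry requires (3/1) × 1.411 = 4.233 mol O2; 3.788 mol is available, so O2 is limiting.
n(CO2) = (2/3) × 3.788 = 2.525 mol
V(CO2) = nRT/P = 2.525 × 0.08206 × 913.15 / 0.465 = 406.9 L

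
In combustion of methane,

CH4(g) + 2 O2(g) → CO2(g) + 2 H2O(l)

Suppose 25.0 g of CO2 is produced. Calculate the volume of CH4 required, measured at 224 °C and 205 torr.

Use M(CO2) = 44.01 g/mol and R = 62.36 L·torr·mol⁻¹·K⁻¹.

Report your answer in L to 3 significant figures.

n(CO2) = 25.00 / 44.01 = 0.5681 mol
n(CH4) = (1/1) × 0.5681 = 0.5681 mol
V = nRT/P = 0.5681 × 62.36 × 497.15 / 205 = 85.91 L

85.9 L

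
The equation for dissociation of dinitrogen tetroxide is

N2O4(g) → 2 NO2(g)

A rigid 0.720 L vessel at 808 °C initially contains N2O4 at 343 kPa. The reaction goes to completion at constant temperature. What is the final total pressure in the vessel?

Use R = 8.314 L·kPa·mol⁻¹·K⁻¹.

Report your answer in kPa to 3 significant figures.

686 kPa

Rigid vessel, constant T ⇒ P scales with total gas moles (1 → 2).
P_final = (2/1) × 343 = 686.0 kPa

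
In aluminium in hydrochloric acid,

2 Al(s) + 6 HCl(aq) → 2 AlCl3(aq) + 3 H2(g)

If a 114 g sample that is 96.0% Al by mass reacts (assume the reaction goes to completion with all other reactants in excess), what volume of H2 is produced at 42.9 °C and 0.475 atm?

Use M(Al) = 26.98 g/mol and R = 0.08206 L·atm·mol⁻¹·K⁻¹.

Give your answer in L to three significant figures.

332 L

mass of Al = 114 × 96.0/100 = 109.4 g
n(Al) = 109.4 / 26.98 = 4.055 mol
n(H2) = (3/2) × 4.055 = 6.082 mol
V = nRT/P = 6.082 × 0.08206 × 316.05 / 0.475 = 332.1 L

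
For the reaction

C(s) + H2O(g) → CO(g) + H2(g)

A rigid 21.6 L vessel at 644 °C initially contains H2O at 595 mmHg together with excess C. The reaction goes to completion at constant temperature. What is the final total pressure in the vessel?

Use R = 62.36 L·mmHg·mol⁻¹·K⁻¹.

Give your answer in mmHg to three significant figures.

1190 mmHg

At constant T and V, P ∝ n(gas): 1 mol gas → 2 mol gas.
P_final = (2/1) × 595 = 1190 mmHg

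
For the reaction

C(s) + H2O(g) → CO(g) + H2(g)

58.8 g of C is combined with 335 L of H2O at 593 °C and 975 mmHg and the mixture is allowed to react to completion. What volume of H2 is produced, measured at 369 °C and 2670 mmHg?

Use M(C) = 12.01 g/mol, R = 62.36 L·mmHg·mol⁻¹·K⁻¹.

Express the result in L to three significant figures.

n(C) = 58.8 / 12.01 = 4.896 mol
n(H2O) = PV/RT = (975 × 335) / (62.36 × 866.15) = 6.047 mol
For 4.896 mol C, stoichiometry requires (1/1) × 4.896 = 4.896 mol H2O; 6.047 mol is available, so C is limiting.
n(H2) = (1/1) × 4.896 = 4.896 mol
V(H2) = nRT/P = 4.896 × 62.36 × 642.15 / 2670 = 73.43 L

73.4 L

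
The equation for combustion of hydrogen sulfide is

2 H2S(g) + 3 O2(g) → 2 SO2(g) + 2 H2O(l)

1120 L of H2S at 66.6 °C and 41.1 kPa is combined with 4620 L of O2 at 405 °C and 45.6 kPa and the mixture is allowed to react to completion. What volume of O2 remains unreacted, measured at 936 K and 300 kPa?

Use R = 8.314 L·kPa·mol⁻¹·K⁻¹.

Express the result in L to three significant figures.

n(H2S) = PV/RT = (41.1 × 1120) / (8.314 × 339.75) = 16.30 mol
n(O2) = PV/RT = (45.6 × 4620) / (8.314 × 678.15) = 37.37 mol
For 16.30 mol H2S, stoichiometry requires (3/2) × 16.30 = 24.45 mol O2; 37.37 mol is available, so H2S is limiting.
n(O2) consumed = (3/2) × 16.30 = 24.45 mol; remaining = 37.37 − 24.45 = 12.92 mol
V(O2) = nRT/P = 12.92 × 8.314 × 936 / 300 = 335.1 L

335 L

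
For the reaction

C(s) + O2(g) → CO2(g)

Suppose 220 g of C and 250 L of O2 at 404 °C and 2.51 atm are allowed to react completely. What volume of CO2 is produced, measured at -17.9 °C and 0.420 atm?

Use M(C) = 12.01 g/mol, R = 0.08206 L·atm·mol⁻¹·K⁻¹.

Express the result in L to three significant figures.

n(C) = 220 / 12.01 = 18.32 mol
n(O2) = PV/RT = (2.51 × 250) / (0.08206 × 677.15) = 11.29 mol
For 18.32 mol C, stoichiometry requires (1/1) × 18.32 = 18.32 mol O2; 11.29 mol is available, so O2 is limiting.
n(CO2) = (1/1) × 11.29 = 11.29 mol
V(CO2) = nRT/P = 11.29 × 0.08206 × 255.25 / 0.420 = 563.0 L

563 L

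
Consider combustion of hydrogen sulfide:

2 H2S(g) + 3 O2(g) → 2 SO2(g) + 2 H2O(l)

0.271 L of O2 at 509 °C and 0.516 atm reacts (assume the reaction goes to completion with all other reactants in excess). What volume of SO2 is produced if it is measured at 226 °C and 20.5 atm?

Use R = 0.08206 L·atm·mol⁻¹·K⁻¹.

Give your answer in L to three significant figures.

0.00290 L

n(O2) = PV/RT = (0.516 × 0.271) / (0.08206 × 782.15) = 0.002179 mol
n(SO2) = (2/3) × 0.002179 = 0.001453 mol
V = nRT/P = 0.001453 × 0.08206 × 499.15 / 20.5 = 0.002903 L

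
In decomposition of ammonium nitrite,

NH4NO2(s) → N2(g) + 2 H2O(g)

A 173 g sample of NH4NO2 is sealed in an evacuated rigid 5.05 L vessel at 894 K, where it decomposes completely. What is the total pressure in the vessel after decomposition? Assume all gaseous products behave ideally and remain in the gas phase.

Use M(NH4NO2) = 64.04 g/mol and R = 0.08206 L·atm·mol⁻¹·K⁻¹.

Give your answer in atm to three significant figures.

n(NH4NO2) = 173 / 64.04 = 2.701 mol
n(gas produced) = (3/1) × 2.701 = 8.103 mol
P = nRT/V = 8.103 × 0.08206 × 894 / 5.05 = 117.7 atm

118 atm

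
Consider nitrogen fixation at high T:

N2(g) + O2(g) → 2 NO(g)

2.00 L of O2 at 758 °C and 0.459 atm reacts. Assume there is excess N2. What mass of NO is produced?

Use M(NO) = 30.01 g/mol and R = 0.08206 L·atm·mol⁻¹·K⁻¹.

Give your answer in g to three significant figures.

n(O2) = PV/RT = (0.459 × 2.00) / (0.08206 × 1031.15) = 0.01085 mol
n(NO) = (2/1) × 0.01085 = 0.02170 mol
m(NO) = 0.02170 × 30.01 = 0.6512 g

0.651 g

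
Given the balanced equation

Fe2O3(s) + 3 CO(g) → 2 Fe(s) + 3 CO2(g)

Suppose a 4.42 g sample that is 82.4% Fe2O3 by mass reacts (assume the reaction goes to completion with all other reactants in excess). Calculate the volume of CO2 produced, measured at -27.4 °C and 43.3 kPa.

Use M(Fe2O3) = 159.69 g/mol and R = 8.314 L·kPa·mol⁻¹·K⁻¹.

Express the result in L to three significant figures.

mass of Fe2O3 = 4.42 × 82.4/100 = 3.642 g
n(Fe2O3) = 3.642 / 159.69 = 0.02281 mol
n(CO2) = (3/1) × 0.02281 = 0.06843 mol
V = nRT/P = 0.06843 × 8.314 × 245.75 / 43.3 = 3.229 L

3.23 L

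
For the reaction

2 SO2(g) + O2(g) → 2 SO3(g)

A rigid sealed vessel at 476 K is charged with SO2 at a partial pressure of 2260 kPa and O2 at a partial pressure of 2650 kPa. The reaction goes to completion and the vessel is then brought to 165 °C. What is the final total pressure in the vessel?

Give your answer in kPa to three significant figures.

3480 kPa

Because the vessel is rigid and T is held at 476 K, work the stoichiometry in partial pressures (P_i = n_iRT/V).
P(O2) required for 2260 kPa of SO2 = (1/2) × 2260 = 1130 kPa; available 2650 kPa, so SO2 is limiting.
P(O2) remaining = 2650 − (1/2) × 2260 = 1520 kPa
P(gaseous products) = (2)/2 × 2260 = 2260 kPa
P_total at 476 K = 1520 + 2260 = 3780 kPa
Scaling to 165 °C: P = 3780 × 438.15/476 = 3479 kPa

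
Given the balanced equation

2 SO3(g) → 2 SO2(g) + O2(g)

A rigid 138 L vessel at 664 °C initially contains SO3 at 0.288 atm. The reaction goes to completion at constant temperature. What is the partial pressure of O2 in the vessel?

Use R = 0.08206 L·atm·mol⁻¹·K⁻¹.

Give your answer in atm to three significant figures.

n(SO3)₀ = PV/RT = (0.288 × 138) / (0.08206 × 937.15) = 0.5168 mol
n(O2) = (1/2) × 0.5168 = 0.2584 mol
P(O2) = nRT/V = 0.2584 × 0.08206 × 937.15 / 138 = 0.1440 atm

0.144 atm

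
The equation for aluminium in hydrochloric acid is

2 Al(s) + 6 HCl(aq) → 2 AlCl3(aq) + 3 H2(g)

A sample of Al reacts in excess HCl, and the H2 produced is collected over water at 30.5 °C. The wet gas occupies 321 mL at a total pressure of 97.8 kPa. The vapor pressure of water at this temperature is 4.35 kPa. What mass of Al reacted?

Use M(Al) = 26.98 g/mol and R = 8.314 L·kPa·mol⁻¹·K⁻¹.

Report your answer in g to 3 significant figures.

P(H2) = 97.8 − 4.35 = 93.45 kPa
n(H2) = PV/RT = (93.45 × 0.3210) / (8.314 × 303.65) = 0.01188 mol
n(Al) = (2/3) × 0.01188 = 0.007920 mol
m(Al) = 0.007920 × 26.98 = 0.2137 g

0.214 g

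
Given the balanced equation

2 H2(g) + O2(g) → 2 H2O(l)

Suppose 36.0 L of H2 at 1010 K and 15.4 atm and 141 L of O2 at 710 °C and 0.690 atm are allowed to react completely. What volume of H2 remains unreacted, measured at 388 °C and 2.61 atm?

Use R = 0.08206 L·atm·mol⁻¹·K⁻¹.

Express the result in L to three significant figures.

n(H2) = PV/RT = (15.4 × 36.0) / (0.08206 × 1010) = 6.689 mol
n(O2) = PV/RT = (0.690 × 141) / (0.08206 × 983.15) = 1.206 mol
For 6.689 mol H2, stoichiometry requires (1/2) × 6.689 = 3.345 mol O2; 1.206 mol is available, so O2 is limiting.
n(H2) consumed = (2/1) × 1.206 = 2.412 mol; remaining = 6.689 − 2.412 = 4.277 mol
V(H2) = nRT/P = 4.277 × 0.08206 × 661.15 / 2.61 = 88.91 L

88.9 L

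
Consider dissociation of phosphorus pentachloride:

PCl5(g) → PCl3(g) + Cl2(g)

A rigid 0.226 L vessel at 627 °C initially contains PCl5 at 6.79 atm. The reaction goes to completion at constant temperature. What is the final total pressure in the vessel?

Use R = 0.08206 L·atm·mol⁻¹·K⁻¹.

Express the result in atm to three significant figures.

Since T and V are fixed, P_final/P_initial = n_final/n_initial = 2/1.
P_final = (2/1) × 6.79 = 13.58 atm

13.6 atm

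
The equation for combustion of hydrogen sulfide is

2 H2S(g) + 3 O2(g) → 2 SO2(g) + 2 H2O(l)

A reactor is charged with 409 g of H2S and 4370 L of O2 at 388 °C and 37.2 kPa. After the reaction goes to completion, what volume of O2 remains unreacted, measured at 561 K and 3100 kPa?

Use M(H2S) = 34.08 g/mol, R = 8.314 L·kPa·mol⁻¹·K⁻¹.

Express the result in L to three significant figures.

n(H2S) = 409 / 34.08 = 12.00 mol
n(O2) = PV/RT = (37.2 × 4370) / (8.314 × 661.15) = 29.57 mol
For 12.00 mol H2S, stoichiometry requires (3/2) × 12.00 = 18.00 mol O2; 29.57 mol is available, so H2S is limiting.
n(O2) consumed = (3/2) × 12.00 = 18.00 mol; remaining = 29.57 − 18.00 = 11.57 mol
V(O2) = nRT/P = 11.57 × 8.314 × 561 / 3100 = 17.41 L

17.4 L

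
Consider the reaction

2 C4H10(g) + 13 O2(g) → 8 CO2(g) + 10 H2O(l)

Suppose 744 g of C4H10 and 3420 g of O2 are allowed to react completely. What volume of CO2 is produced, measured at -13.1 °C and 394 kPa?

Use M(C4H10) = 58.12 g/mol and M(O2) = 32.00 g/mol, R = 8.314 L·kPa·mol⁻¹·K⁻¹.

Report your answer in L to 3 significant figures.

281 L

n(C4H10) = 744 / 58.12 = 12.80 mol
n(O2) = 3420 / 32.00 = 106.9 mol
For 12.80 mol C4H10, stoichiometry requires (13/2) × 12.80 = 83.20 mol O2; 106.9 mol is available, so C4H10 is limiting.
n(CO2) = (8/2) × 12.80 = 51.20 mol
V(CO2) = nRT/P = 51.20 × 8.314 × 260.05 / 394 = 281.0 L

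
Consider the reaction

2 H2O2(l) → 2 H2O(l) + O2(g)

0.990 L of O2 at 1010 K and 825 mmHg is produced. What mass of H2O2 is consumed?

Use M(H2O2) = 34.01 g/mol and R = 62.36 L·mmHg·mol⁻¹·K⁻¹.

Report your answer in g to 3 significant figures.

n(O2) = PV/RT = (825 × 0.990) / (62.36 × 1010) = 0.01297 mol
n(H2O2) = (2/1) × 0.01297 = 0.02594 mol
m(H2O2) = 0.02594 × 34.01 = 0.8822 g

0.882 g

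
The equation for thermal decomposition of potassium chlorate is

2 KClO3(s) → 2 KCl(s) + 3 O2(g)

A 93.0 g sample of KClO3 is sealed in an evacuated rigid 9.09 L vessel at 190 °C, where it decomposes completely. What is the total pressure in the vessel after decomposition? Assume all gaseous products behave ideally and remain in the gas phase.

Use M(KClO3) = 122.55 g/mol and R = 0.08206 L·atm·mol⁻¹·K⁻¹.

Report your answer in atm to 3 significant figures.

4.76 atm

n(KClO3) = 93.0 / 122.55 = 0.7589 mol
n(gas produced) = (3/2) × 0.7589 = 1.138 mol
P = nRT/V = 1.138 × 0.08206 × 463.15 / 9.09 = 4.758 atm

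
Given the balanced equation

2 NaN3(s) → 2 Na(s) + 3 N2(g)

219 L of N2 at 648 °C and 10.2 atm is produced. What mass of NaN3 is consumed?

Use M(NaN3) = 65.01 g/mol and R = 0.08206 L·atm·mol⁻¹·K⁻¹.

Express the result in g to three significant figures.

1280 g

n(N2) = PV/RT = (10.2 × 219) / (0.08206 × 921.15) = 29.55 mol
n(NaN3) = (2/3) × 29.55 = 19.70 mol
m(NaN3) = 19.70 × 65.01 = 1281 g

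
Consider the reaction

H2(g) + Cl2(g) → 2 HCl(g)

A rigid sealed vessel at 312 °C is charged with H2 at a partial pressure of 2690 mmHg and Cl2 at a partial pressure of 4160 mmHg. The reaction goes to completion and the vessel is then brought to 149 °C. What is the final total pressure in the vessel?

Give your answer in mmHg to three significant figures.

4940 mmHg

With V and T fixed, P_i ∝ n_i, so the mole ratios apply directly to partial pressures at 312 °C.
P(Cl2) required for 2690 mmHg of H2 = (1/1) × 2690 = 2690 mmHg; available 4160 mmHg, so H2 is limiting.
P(Cl2) remaining = 4160 − (1/1) × 2690 = 1470 mmHg
P(gaseous products) = (2)/1 × 2690 = 5380 mmHg
P_total at 312 °C = 1470 + 5380 = 6850 mmHg
Scaling to 149 °C: P = 6850 × 422.15/585.15 = 4942 mmHg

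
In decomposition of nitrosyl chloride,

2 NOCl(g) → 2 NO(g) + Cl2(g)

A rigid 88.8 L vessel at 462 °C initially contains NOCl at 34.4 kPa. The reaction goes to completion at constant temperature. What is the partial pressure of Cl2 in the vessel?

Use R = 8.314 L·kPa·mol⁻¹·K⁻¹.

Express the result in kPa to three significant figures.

n(NOCl)₀ = PV/RT = (34.4 × 88.8) / (8.314 × 735.15) = 0.4998 mol
n(Cl2) = (1/2) × 0.4998 = 0.2499 mol
P(Cl2) = nRT/V = 0.2499 × 8.314 × 735.15 / 88.8 = 17.20 kPa

17.2 kPa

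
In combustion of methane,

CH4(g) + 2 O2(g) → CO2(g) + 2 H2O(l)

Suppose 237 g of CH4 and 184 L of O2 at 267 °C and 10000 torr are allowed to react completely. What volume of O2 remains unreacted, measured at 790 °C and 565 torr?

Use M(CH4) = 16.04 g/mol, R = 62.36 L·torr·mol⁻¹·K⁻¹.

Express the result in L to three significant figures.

2940 L

n(CH4) = 237 / 16.04 = 14.78 mol
n(O2) = PV/RT = (10000 × 184) / (62.36 × 540.15) = 54.63 mol
For 14.78 mol CH4, stoichiometry requires (2/1) × 14.78 = 29.56 mol O2; 54.63 mol is available, so CH4 is limiting.
n(O2) consumed = (2/1) × 14.78 = 29.56 mol; remaining = 54.63 − 29.56 = 25.07 mol
V(O2) = nRT/P = 25.07 × 62.36 × 1063.15 / 565 = 2942 L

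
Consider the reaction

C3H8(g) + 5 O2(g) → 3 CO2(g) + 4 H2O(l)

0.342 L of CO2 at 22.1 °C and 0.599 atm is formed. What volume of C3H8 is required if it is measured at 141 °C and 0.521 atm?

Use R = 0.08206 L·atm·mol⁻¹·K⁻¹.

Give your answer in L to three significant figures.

n(CO2) = PV/RT = (0.599 × 0.342) / (0.08206 × 295.25) = 0.008455 mol
n(C3H8) = (1/3) × 0.008455 = 0.002818 mol
V = nRT/P = 0.002818 × 0.08206 × 414.15 / 0.521 = 0.1838 L

0.184 L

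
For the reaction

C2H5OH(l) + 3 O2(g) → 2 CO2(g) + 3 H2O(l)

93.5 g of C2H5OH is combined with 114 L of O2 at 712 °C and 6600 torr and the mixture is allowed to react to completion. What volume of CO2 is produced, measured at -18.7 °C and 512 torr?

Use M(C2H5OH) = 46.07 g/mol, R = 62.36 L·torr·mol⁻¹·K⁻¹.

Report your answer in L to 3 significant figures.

126 L

n(C2H5OH) = 93.5 / 46.07 = 2.030 mol
n(O2) = PV/RT = (6600 × 114) / (62.36 × 985.15) = 12.25 mol
For 2.030 mol C2H5OH, stoichiometry requires (3/1) × 2.030 = 6.090 mol O2; 12.25 mol is available, so C2H5OH is limiting.
n(CO2) = (2/1) × 2.030 = 4.060 mol
V(CO2) = nRT/P = 4.060 × 62.36 × 254.45 / 512 = 125.8 L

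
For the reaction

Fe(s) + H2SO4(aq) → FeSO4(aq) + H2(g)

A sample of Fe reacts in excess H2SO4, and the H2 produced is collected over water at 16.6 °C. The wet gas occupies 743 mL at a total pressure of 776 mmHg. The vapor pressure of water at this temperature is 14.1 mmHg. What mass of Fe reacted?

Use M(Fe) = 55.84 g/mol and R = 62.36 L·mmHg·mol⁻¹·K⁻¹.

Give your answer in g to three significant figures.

P(H2) = 776 − 14.1 = 761.9 mmHg
n(H2) = PV/RT = (761.9 × 0.7430) / (62.36 × 289.75) = 0.03133 mol
n(Fe) = (1/1) × 0.03133 = 0.03133 mol
m(Fe) = 0.03133 × 55.84 = 1.749 g

1.75 g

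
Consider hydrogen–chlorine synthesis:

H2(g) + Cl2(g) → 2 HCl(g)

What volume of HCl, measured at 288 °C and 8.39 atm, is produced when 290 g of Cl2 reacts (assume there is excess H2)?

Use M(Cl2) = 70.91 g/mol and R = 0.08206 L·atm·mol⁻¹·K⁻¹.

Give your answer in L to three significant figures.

n(Cl2) = 290.0 / 70.91 = 4.090 mol
n(HCl) = (2/1) × 4.090 = 8.180 mol
V = nRT/P = 8.180 × 0.08206 × 561.15 / 8.39 = 44.90 L

44.9 L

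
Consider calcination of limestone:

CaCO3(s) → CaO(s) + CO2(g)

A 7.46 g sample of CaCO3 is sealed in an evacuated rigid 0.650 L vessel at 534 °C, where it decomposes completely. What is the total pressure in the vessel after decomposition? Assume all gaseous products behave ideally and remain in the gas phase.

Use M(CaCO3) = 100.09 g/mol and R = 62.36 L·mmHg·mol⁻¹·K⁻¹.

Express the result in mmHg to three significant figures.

5770 mmHg

n(CaCO3) = 7.46 / 100.09 = 0.07453 mol
n(gas produced) = (1/1) × 0.07453 = 0.07453 mol
P = nRT/V = 0.07453 × 62.36 × 807.15 / 0.650 = 5771 mmHg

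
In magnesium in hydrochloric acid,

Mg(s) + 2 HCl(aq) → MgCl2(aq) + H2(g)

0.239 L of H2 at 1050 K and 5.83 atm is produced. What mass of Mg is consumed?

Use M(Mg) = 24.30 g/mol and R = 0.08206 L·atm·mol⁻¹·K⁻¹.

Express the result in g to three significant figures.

n(H2) = PV/RT = (5.83 × 0.239) / (0.08206 × 1050) = 0.01617 mol
n(Mg) = (1/1) × 0.01617 = 0.01617 mol
m(Mg) = 0.01617 × 24.30 = 0.3929 g

0.393 g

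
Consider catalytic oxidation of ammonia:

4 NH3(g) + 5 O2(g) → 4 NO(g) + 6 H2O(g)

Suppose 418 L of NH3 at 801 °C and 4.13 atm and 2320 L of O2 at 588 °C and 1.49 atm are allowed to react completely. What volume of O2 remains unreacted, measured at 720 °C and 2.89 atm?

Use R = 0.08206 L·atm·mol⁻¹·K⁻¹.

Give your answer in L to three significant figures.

n(NH3) = PV/RT = (4.13 × 418) / (0.08206 × 1074.15) = 19.59 mol
n(O2) = PV/RT = (1.49 × 2320) / (0.08206 × 861.15) = 48.92 mol
For 19.59 mol NH3, stoichiometry requires (5/4) × 19.59 = 24.49 mol O2; 48.92 mol is available, so NH3 is limiting.
n(O2) consumed = (5/4) × 19.59 = 24.49 mol; remaining = 48.92 − 24.49 = 24.43 mol
V(O2) = nRT/P = 24.43 × 0.08206 × 993.15 / 2.89 = 688.9 L

689 L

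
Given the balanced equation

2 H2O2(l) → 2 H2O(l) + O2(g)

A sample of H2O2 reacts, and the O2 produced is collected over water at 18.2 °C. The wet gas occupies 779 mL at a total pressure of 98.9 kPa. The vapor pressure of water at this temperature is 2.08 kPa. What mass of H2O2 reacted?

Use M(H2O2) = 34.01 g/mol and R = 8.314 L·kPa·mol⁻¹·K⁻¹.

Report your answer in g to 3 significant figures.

P(O2) = 98.9 − 2.08 = 96.82 kPa
n(O2) = PV/RT = (96.82 × 0.7790) / (8.314 × 291.35) = 0.03114 mol
n(H2O2) = (2/1) × 0.03114 = 0.06228 mol
m(H2O2) = 0.06228 × 34.01 = 2.118 g

2.12 g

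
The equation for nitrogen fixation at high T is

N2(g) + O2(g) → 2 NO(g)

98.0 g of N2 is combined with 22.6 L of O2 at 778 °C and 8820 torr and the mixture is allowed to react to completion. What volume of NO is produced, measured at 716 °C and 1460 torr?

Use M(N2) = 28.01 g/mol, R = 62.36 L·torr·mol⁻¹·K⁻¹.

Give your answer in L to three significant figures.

257 L

n(N2) = 98.0 / 28.01 = 3.499 mol
n(O2) = PV/RT = (8820 × 22.6) / (62.36 × 1051.15) = 3.041 mol
For 3.499 mol N2, stoichiometry requires (1/1) × 3.499 = 3.499 mol O2; 3.041 mol is available, so O2 is limiting.
n(NO) = (2/1) × 3.041 = 6.082 mol
V(NO) = nRT/P = 6.082 × 62.36 × 989.15 / 1460 = 257.0 L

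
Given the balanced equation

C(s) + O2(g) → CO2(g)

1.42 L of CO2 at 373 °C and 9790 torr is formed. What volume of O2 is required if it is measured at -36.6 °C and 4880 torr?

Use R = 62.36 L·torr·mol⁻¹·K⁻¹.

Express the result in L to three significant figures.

1.04 L

n(CO2) = PV/RT = (9790 × 1.42) / (62.36 × 646.15) = 0.3450 mol
n(O2) = (1/1) × 0.3450 = 0.3450 mol
V = nRT/P = 0.3450 × 62.36 × 236.55 / 4880 = 1.043 L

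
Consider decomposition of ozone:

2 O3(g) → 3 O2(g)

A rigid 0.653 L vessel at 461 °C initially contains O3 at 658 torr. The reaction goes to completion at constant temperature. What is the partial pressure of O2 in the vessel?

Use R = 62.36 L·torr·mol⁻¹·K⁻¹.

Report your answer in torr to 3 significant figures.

n(O3)₀ = PV/RT = (658 × 0.653) / (62.36 × 734.15) = 0.009385 mol
n(O2) = (3/2) × 0.009385 = 0.01408 mol
P(O2) = nRT/V = 0.01408 × 62.36 × 734.15 / 0.653 = 987.1 torr

987 torr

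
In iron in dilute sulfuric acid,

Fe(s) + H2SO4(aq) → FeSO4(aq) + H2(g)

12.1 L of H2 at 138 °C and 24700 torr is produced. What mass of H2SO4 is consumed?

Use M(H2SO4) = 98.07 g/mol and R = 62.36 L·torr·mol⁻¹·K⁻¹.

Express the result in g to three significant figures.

n(H2) = PV/RT = (24700 × 12.1) / (62.36 × 411.15) = 11.66 mol
n(H2SO4) = (1/1) × 11.66 = 11.66 mol
m(H2SO4) = 11.66 × 98.07 = 1143 g

1140 g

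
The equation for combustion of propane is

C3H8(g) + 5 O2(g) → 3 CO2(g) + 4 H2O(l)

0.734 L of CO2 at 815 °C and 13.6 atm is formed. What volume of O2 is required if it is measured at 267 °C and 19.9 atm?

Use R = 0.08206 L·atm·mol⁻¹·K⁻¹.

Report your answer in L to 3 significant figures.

n(CO2) = PV/RT = (13.6 × 0.734) / (0.08206 × 1088.15) = 0.1118 mol
n(O2) = (5/3) × 0.1118 = 0.1863 mol
V = nRT/P = 0.1863 × 0.08206 × 540.15 / 19.9 = 0.4150 L

0.415 L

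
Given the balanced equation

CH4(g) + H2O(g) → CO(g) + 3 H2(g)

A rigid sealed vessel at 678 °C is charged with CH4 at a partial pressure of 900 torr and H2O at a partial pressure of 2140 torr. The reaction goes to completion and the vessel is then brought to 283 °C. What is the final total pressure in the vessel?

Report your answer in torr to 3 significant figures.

At constant V, partial pressures at 678 °C are proportional to moles, so apply stoichiometry directly to pressures.
P(H2O) required for 900 torr of CH4 = (1/1) × 900 = 900.0 torr; available 2140 torr, so CH4 is limiting.
P(H2O) remaining = 2140 − (1/1) × 900 = 1240 torr
P(gaseous products) = (1+3)/1 × 900 = 3600 torr
P_total at 678 °C = 1240 + 3600 = 4840 torr
Scaling to 283 °C: P = 4840 × 556.15/951.15 = 2830 torr

2830 torr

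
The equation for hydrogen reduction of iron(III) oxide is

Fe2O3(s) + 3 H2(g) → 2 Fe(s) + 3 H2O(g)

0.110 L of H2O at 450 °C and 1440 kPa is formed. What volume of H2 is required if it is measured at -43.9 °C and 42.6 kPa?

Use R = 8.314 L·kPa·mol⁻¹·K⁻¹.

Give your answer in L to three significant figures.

n(H2O) = PV/RT = (1440 × 0.110) / (8.314 × 723.15) = 0.02635 mol
n(H2) = (3/3) × 0.02635 = 0.02635 mol
V = nRT/P = 0.02635 × 8.314 × 229.25 / 42.6 = 1.179 L

1.18 L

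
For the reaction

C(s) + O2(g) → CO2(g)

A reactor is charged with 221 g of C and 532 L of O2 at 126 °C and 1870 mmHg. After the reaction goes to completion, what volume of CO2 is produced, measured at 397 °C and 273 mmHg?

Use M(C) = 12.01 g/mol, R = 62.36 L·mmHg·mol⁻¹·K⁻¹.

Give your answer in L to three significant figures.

n(C) = 221 / 12.01 = 18.40 mol
n(O2) = PV/RT = (1870 × 532) / (62.36 × 399.15) = 39.97 mol
For 18.40 mol C, stoichiometry requires (1/1) × 18.40 = 18.40 mol O2; 39.97 mol is available, so C is limiting.
n(CO2) = (1/1) × 18.40 = 18.40 mol
V(CO2) = nRT/P = 18.40 × 62.36 × 670.15 / 273 = 2817 L

2820 L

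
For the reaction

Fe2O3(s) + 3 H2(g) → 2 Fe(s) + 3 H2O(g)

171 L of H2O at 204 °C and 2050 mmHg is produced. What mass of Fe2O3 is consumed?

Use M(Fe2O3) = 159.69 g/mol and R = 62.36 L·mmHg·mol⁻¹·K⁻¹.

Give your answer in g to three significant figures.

627 g

n(H2O) = PV/RT = (2050 × 171) / (62.36 × 477.15) = 11.78 mol
n(Fe2O3) = (1/3) × 11.78 = 3.927 mol
m(Fe2O3) = 3.927 × 159.69 = 627.1 g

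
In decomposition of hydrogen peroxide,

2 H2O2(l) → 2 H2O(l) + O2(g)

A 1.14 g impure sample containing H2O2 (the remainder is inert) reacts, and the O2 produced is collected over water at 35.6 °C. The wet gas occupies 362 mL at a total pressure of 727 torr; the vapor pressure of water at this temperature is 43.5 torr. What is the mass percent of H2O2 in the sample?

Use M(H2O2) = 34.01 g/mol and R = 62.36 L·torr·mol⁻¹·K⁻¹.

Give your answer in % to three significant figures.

P(O2) = 727 − 43.5 = 683.5 torr
n(O2) = PV/RT = (683.5 × 0.3620) / (62.36 × 308.75) = 0.01285 mol
n(H2O2) = (2/1) × 0.01285 = 0.02570 mol
m(H2O2) = 0.02570 × 34.01 = 0.8741 g
%H2O2 = 0.8741 / 1.14 × 100 = 76.68%

76.7 %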